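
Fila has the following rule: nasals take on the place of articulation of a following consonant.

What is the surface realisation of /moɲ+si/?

/ɲ/ is a voiced palatal nasal. The following trigger /s/ is alveolar, so /ɲ/ must become alveolar as well.
Changing only its place to alveolar gives [n] — the voiced alveolar nasal.

[monsi]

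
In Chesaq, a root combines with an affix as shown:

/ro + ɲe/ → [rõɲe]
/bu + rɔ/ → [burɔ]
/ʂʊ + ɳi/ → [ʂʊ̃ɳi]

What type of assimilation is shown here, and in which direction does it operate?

regressive nasality assimilation (vowel nasalisation)

The vowel /o/ surfaces as nasalised [õ] next to the following nasal /ɲ/ — it has acquired the [+nasal] feature of its neighbour.
Likewise in the remaining data: /ʊ/ → [ʊ̃] before /ɳ/ — each time a vowel is nasalised next to a following nasal.
No change occurs in [burɔ] because the vowel at the boundary is adjacent to an oral consonant, not a nasal (/u/ next to /r/).
Because the conditioning nasal is to the right of the vowel that changes, the process is regressive (anticipatory).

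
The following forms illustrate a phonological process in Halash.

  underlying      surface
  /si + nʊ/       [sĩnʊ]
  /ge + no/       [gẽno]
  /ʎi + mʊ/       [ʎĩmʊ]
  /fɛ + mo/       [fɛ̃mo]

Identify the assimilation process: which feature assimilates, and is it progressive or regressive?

The vowel /i/ surfaces as nasalised [ĩ] next to the following nasal /n/ — it has acquired the [+nasal] feature of its neighbour.
The other forms show the same pattern: /e/ → [ẽ] before /n/; /i/ → [ĩ] before /m/; /ɛ/ → [ɛ̃] before /m/ — each time a vowel is nasalised next to a following nasal.
Because the conditioning nasal is to the right of the vowel that changes, the process is regressive (anticipatory).

regressive nasality assimilation (vowel nasalisation)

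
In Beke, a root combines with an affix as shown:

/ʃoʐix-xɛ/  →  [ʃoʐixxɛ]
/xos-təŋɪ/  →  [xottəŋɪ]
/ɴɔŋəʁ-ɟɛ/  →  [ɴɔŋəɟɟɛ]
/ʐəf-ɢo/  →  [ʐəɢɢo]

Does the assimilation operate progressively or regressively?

The segment that alternates is /s/, which surfaces as [t] when adjacent to /t/.
The output [t] is identical to the trigger /t/ — every feature (place, manner, voicing) has been copied — so this is total assimilation.
The other forms behave the same way: /ʁ/ → [ɟ] before /ɟ/; /f/ → [ɢ] before /ɢ/ — in each case the output is a copy of the following consonant.
In [ʃoʐixxɛ] the two consonants at the boundary are already identical (/x/ + /x/), so the rule applies vacuously and nothing changes.
The trigger is the following segment, so the direction is regressive (anticipatory).

regressive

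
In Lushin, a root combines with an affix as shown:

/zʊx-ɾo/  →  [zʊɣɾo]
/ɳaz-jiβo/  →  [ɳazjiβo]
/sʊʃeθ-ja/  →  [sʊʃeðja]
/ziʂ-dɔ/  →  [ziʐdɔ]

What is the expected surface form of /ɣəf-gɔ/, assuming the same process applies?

The data show regressive voicing assimilation: /x/ → [ɣ] before /ɾ/; /θ/ → [ð] before /j/; /ʂ/ → [ʐ] before /d/. In each pair only voicing changes, matching the following consonant, while place and manner stay constant.
Nothing changes in [ɳazjiβo]: there the adjacent consonants already agree in voicing (/z/ and /j/ are both voiced), so this form is consistent with the same rule.
/f/ is a voiceless labiodental fricative. The following trigger /g/ is voiced, so /f/ must become voiced as well.
Changing only its voicing to voiced gives [v] — the voiced labiodental fricative.

[ɣəvgɔ]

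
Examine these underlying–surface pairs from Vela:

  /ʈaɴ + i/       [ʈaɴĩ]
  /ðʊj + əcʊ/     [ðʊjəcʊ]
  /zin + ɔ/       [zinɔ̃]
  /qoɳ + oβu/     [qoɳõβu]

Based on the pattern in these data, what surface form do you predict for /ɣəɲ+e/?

The data show progressive nasality assimilation (vowel nasalisation): /i/ → [ĩ] after /ɴ/; /ɔ/ → [ɔ̃] after /n/; /o/ → [õ] after /ɳ/ — a vowel is nasalised by an immediately preceding nasal consonant.
No change occurs in [ðʊjəcʊ] because the vowel at the boundary is adjacent to an oral consonant, not a nasal (/ə/ next to /j/).
The vowel /e/ is adjacent to the preceding nasal /ɲ/, so it acquires [+nasal] and surfaces as [ẽ].

[ɣəɲẽ]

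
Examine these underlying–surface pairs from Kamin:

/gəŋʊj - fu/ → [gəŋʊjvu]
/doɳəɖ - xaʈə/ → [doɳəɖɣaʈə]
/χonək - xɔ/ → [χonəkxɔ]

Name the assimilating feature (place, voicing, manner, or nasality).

The segment that alternates is /f/, which surfaces as [v] when adjacent to /j/.
The change voiceless → voiced matches the voicing of the preceding /j/, identifying this as voicing assimilation.
The other alternating form patterns the same way: /x/ → [ɣ] after /ɖ/ (voiceless → voiced, matching voiced) — only voicing changes, and always toward the preceding segment.
No alternation appears in [χonəkxɔ]: there the adjacent consonants already agree in voicing (/x/ and /k/ are both voiceless), so this form is consistent with the same rule.

voicing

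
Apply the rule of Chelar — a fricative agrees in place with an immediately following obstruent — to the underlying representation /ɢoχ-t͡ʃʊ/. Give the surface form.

/χ/ is a voiceless uvular fricative. The following trigger /t͡ʃ/ is postalveolar, so /χ/ must become postalveolar as well.
A voiceless postalveolar fricative is [ʃ], so the surface segment is [ʃ].

[ɢoʃt͡ʃʊ]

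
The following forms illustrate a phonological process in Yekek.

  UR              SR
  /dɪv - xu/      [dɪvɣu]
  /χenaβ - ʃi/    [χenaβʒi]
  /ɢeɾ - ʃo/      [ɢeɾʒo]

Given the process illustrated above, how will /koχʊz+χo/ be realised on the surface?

The data show progressive voicing assimilation: /x/ → [ɣ] after /v/; /ʃ/ → [ʒ] after /β/; /ʃ/ → [ʒ] after /ɾ/. In each pair only voicing changes, matching the preceding consonant, while place and manner stay constant.
The rule targets /χ/ (voiceless uvular fricative), which sits after the trigger /z/ (voiced).
Changing only its voicing to voiced gives [ʁ] — the voiced uvular fricative.

[koχʊzʁo]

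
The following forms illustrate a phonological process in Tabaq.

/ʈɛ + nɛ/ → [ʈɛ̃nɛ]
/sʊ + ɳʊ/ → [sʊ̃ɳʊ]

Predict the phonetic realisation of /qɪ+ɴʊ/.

[qɪ̃ɴʊ]

The data show regressive nasality assimilation (vowel nasalisation): /ɛ/ → [ɛ̃] before /n/; /ʊ/ → [ʊ̃] before /ɳ/ — a vowel is nasalised by an immediately following nasal consonant.
/ɪ/ sits next to the nasal /ɴ/ and is therefore nasalised to [ɪ̃].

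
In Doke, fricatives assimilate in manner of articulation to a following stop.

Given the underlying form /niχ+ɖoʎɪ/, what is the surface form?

[niqɖoʎɪ]

The rule targets /χ/ (voiceless uvular fricative), which sits before the trigger /ɖ/ (stop).
The voiceless uvular stop is [q], so /χ/ → [q].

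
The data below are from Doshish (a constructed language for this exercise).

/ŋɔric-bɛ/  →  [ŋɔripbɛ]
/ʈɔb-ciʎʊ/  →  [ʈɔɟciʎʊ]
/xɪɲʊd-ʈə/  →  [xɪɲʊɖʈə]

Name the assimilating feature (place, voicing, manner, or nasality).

Underlying /c/ is realised as [p] next to /b/; /b/ itself does not change.
/c/ is palatal while /b/ is bilabial; the output [p] is bilabial, matching the trigger — so the feature that spreads is place.
The same holds elsewhere in the data: /b/ → [ɟ] before /c/ (bilabial → palatal, matching palatal); /d/ → [ɖ] before /ʈ/ (alveolar → retroflex, matching retroflex) — only place changes, and always toward the following segment.

place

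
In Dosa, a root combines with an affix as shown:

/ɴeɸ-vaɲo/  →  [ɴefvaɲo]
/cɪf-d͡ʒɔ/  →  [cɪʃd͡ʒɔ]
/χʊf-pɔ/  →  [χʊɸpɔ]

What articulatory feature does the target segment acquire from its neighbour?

The segment that alternates is /ɸ/, which surfaces as [f] when adjacent to /v/.
/ɸ/ is bilabial while /v/ is labiodental; the output [f] is labiodental, matching the trigger — so the feature that spreads is place.
The same holds elsewhere in the data: /f/ → [ʃ] before /d͡ʒ/ (labiodental → postalveolar, matching postalveolar); /f/ → [ɸ] before /p/ (labiodental → bilabial, matching bilabial) — only place changes, and always toward the following segment.

place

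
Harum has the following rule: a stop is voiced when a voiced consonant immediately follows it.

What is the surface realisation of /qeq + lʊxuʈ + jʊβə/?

/q/ is a voiceless uvular stop. The following trigger /l/ is voiced, so /q/ must become voiced as well.
The voiced uvular stop is [ɢ], so /q/ → [ɢ].
At the second juncture, /ʈ/ likewise becomes [ɖ] adjacent to /j/.

[qeɢlʊxuɖjʊβə]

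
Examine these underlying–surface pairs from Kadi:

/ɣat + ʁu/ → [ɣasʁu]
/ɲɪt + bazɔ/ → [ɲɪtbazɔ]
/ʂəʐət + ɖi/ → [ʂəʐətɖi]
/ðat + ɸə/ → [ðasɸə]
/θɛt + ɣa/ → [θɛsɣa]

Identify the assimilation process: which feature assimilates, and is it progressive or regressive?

Underlying /t/ is realised as [s] next to /ʁ/; /ʁ/ itself does not change.
The change stop → fricative matches the manner of the following /ʁ/, identifying this as manner assimilation.
Place and voice are unchanged, so the assimilation is partial, not total.
Checking the remaining alternations: /t/ → [s] before /ɸ/ (stop → fricative, matching a fricative); /t/ → [s] before /ɣ/ (stop → fricative, matching a fricative) — only manner changes, and always toward the following segment.
Nothing changes in [ɲɪtbazɔ], [ʂəʐətɖi]: there the adjacent consonants already agree in manner (/t/ and /b/ are both stops; /t/ and /ɖ/ are both stops), so these forms are consistent with the same rule.
Since the segment that changes precedes the conditioning segment, the assimilation is regressive.

regressive manner assimilation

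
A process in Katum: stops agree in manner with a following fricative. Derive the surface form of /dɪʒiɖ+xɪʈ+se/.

/ɖ/ is a voiced retroflex stop. The following trigger /x/ is a fricative, so /ɖ/ must become a fricative as well.
Changing only its manner to fricative gives [ʐ] — the voiced retroflex fricative.
The same rule applies at the second boundary: /ʈ/ → [ʂ] next to /s/.

[dɪʒiʐxɪʂse]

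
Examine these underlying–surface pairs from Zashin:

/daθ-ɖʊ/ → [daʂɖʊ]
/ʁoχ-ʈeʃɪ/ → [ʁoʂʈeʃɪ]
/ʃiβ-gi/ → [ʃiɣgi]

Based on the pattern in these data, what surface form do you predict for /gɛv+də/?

The data show regressive place assimilation: /θ/ → [ʂ] before /ɖ/; /χ/ → [ʂ] before /ʈ/; /β/ → [ɣ] before /g/. In each pair only place changes, matching the following consonant, while manner and voice stay constant.
/v/ is a voiced labiodental fricative. The following trigger /d/ is alveolar, so /v/ must become alveolar as well.
A voiced alveolar fricative is [z], so the surface segment is [z].

[gɛzdə]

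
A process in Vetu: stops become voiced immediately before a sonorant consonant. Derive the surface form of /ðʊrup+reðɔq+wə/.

/p/ is a voiceless bilabial stop. The following trigger /r/ is voiced, so /p/ must become voiced as well.
A voiced bilabial stop is [b], so the surface segment is [b].
The same rule applies at the second boundary: /q/ → [ɢ] next to /w/.

[ðʊrubreðɔɢwə]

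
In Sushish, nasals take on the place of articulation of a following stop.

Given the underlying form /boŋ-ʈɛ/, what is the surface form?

[boɳʈɛ]

The rule targets /ŋ/ (voiced velar nasal), which sits before the trigger /ʈ/ (retroflex).
The voiced retroflex nasal is [ɳ], so /ŋ/ → [ɳ].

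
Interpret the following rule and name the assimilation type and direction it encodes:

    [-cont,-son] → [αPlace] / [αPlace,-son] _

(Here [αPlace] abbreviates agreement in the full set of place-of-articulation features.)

progressive place assimilation

The rule copies the place features (abbreviated [Place]) from the environment onto the target, so the assimilating feature is place.
Since the environment is written before the underscore, the trigger precedes the target; the direction is progressive.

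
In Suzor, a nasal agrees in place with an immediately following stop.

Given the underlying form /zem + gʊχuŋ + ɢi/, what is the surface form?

[zeŋgʊχuɴɢi]

The rule targets /m/ (voiced bilabial nasal), which sits before the trigger /g/ (velar).
The voiced velar nasal is [ŋ], so /m/ → [ŋ].
The same rule applies at the second boundary: /ŋ/ → [ɴ] next to /ɢ/.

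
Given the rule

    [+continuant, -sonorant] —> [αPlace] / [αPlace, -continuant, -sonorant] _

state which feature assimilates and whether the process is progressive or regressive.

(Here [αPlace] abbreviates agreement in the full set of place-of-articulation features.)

progressive place assimilation

The shared variable α links the value of the place features (abbreviated [Place]) on the target to the same value on the neighbouring segment, so place is the feature that assimilates.
The conditioning segment sits to the left of the focus bar, meaning the trigger precedes the segment that changes — progressive assimilation.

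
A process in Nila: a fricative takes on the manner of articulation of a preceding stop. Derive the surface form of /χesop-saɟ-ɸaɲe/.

[χesoptaɟpaɲe]

The rule targets /s/ (voiceless alveolar fricative), which sits after the trigger /p/ (stop).
A voiceless alveolar stop is [t], so the surface segment is [t].
At the second juncture, /ɸ/ likewise becomes [p] adjacent to /ɟ/.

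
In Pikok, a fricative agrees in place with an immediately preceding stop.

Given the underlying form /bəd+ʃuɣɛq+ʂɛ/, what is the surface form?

[bədsuɣɛqχɛ]

/ʃ/ is a voiceless postalveolar fricative. The preceding trigger /d/ is alveolar, so /ʃ/ must become alveolar as well.
A voiceless alveolar fricative is [s], so the surface segment is [s].
At the second juncture, /ʂ/ likewise becomes [χ] adjacent to /q/.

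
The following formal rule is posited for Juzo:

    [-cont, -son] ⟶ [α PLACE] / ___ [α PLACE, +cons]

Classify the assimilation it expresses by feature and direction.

The rule copies the place features (abbreviated [PLACE]) from the environment onto the target, so the assimilating feature is place.
The conditioning segment sits to the right of the focus bar, meaning the trigger follows the segment that changes — regressive assimilation.

regressive place assimilation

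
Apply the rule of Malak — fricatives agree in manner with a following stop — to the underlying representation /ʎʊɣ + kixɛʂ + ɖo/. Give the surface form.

[ʎʊgkixɛʈɖo]

The rule targets /ɣ/ (voiced velar fricative), which sits before the trigger /k/ (stop).
A voiced velar stop is [g], so the surface segment is [g].
The same rule applies at the second boundary: /ʂ/ → [ʈ] next to /ɖ/.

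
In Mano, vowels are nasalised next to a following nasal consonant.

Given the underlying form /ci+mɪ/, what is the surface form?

/i/ sits next to the nasal /m/ and is therefore nasalised to [ĩ].

[cĩmɪ]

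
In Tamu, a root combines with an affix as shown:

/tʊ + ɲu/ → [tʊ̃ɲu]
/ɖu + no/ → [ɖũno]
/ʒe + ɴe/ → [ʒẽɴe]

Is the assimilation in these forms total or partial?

The vowel /ʊ/ surfaces as nasalised [ʊ̃] next to the following nasal /ɲ/ — it has acquired the [+nasal] feature of its neighbour.
The other forms show the same pattern: /u/ → [ũ] before /n/; /e/ → [ẽ] before /ɴ/ — each time a vowel is nasalised next to a following nasal.

partial assimilation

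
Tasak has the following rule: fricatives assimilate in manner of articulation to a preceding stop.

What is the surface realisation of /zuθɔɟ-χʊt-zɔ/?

[zuθɔɟqʊtdɔ]

The rule targets /χ/ (voiceless uvular fricative), which sits after the trigger /ɟ/ (stop).
The voiceless uvular stop is [q], so /χ/ → [q].
At the second juncture, /z/ likewise becomes [d] adjacent to /t/.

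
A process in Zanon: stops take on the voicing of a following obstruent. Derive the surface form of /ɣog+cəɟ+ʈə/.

[ɣokcəcʈə]

/g/ is a voiced velar stop. The following trigger /c/ is voiceless, so /g/ must become voiceless as well.
The voiceless velar stop is [k], so /g/ → [k].
The same rule applies at the second boundary: /ɟ/ → [c] next to /ʈ/.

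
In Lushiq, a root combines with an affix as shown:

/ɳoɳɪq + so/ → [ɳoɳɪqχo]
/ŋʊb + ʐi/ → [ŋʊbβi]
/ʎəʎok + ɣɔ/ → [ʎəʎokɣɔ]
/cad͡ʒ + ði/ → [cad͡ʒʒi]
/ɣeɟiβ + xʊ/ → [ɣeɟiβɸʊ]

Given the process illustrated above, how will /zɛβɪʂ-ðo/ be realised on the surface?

[zɛβɪʂʐo]

The data show progressive place assimilation: /s/ → [χ] after /q/; /ʐ/ → [β] after /b/; /ð/ → [ʒ] after /d͡ʒ/; /x/ → [ɸ] after /β/. In each pair only place changes, matching the preceding consonant, while manner and voice stay constant.
Nothing changes in [ʎəʎokɣɔ]: there the adjacent consonants already agree in place (/ɣ/ and /k/ are both velar), so this form is consistent with the same rule.
The rule targets /ð/ (voiced dental fricative), which sits after the trigger /ʂ/ (retroflex).
The voiced retroflex fricative is [ʐ], so /ð/ → [ʐ].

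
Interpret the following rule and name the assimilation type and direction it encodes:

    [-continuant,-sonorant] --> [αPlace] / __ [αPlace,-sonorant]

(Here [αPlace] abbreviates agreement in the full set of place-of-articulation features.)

regressive place assimilation

The shared variable α links the value of the place features (abbreviated [Place]) on the target to the same value on the neighbouring segment, so place is the feature that assimilates.
The conditioning segment sits to the right of the focus bar, meaning the trigger follows the segment that changes — regressive assimilation.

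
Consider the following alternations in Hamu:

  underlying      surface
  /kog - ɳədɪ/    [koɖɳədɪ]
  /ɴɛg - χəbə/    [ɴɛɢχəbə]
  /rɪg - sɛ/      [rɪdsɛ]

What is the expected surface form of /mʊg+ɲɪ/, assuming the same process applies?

[mʊɟɲɪ]

The data show regressive place assimilation: /g/ → [ɖ] before /ɳ/; /g/ → [ɢ] before /χ/; /g/ → [d] before /s/. In each pair only place changes, matching the following consonant, while manner and voice stay constant.
The rule targets /g/ (voiced velar stop), which sits before the trigger /ɲ/ (palatal).
A voiced palatal stop is [ɟ], so the surface segment is [ɟ].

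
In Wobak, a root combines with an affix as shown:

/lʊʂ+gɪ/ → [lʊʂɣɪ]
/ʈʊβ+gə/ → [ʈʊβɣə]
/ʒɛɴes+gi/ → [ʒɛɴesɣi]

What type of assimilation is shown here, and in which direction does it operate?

Comparing underlying and surface forms, /g/ → [ɣ] is the alternation; the neighbouring /ʂ/ is constant.
The change stop → fricative matches the manner of the preceding /ʂ/, identifying this as manner assimilation.
Place and voice are unchanged, so the assimilation is partial, not total.
The other alternating forms pattern the same way: /g/ → [ɣ] after /β/ (stop → fricative, matching a fricative); /g/ → [ɣ] after /s/ (stop → fricative, matching a fricative) — only manner changes, and always toward the preceding segment.
Since the segment that changes follows the conditioning segment, the assimilation is progressive.

progressive manner assimilation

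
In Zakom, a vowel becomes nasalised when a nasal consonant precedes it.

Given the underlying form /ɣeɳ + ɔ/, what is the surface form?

The vowel /ɔ/ is adjacent to the preceding nasal /ɳ/, so it acquires [+nasal] and surfaces as [ɔ̃].

[ɣeɳɔ̃]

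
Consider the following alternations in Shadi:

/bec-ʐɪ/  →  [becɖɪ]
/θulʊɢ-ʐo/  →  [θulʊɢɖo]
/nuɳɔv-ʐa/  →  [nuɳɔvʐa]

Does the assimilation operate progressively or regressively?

The segment that alternates is /ʐ/, which surfaces as [ɖ] when adjacent to /c/.
The change fricative → stop matches the manner of the preceding /c/, identifying this as manner assimilation.
The same holds elsewhere in the data: /ʐ/ → [ɖ] after /ɢ/ (fricative → stop, matching a stop) — only manner changes, and always toward the preceding segment.
Nothing changes in [nuɳɔvʐa]: there the adjacent consonants already agree in manner (/ʐ/ and /v/ are both fricatives), so this form is consistent with the same rule.
Since the segment that changes follows the conditioning segment, the assimilation is progressive.

progressive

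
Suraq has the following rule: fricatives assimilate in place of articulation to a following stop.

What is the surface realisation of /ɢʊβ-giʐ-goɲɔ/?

[ɢʊɣgiɣgoɲɔ]

The rule targets /β/ (voiced bilabial fricative), which sits before the trigger /g/ (velar).
The voiced velar fricative is [ɣ], so /β/ → [ɣ].
At the second juncture, /ʐ/ likewise becomes [ɣ] adjacent to /g/.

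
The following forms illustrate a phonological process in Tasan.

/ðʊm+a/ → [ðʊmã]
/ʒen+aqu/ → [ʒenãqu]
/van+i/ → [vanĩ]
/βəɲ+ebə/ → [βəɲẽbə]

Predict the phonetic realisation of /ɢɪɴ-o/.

The data show progressive nasality assimilation (vowel nasalisation): /a/ → [ã] after /m/; /a/ → [ã] after /n/; /i/ → [ĩ] after /n/; /e/ → [ẽ] after /ɲ/ — a vowel is nasalised by an immediately preceding nasal consonant.
/o/ sits next to the nasal /ɴ/ and is therefore nasalised to [õ].

[ɢɪɴõ]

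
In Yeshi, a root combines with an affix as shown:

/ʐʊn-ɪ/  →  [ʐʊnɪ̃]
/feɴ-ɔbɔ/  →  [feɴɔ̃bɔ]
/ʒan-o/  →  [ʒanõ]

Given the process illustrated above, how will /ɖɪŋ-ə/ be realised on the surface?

The data show progressive nasality assimilation (vowel nasalisation): /ɪ/ → [ɪ̃] after /n/; /ɔ/ → [ɔ̃] after /ɴ/; /o/ → [õ] after /n/ — a vowel is nasalised by an immediately preceding nasal consonant.
/ə/ sits next to the nasal /ŋ/ and is therefore nasalised to [ə̃].

[ɖɪŋə̃]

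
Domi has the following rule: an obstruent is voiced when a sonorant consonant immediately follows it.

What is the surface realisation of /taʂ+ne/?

[taʐne]

The rule targets /ʂ/ (voiceless retroflex fricative), which sits before the trigger /n/ (voiced).
The voiced retroflex fricative is [ʐ], so /ʂ/ → [ʐ].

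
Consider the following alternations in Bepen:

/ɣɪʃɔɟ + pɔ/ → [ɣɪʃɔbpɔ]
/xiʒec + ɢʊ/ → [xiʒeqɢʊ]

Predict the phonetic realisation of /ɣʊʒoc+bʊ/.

The data show regressive place assimilation: /ɟ/ → [b] before /p/; /c/ → [q] before /ɢ/. In each pair only place changes, matching the following consonant, while manner and voice stay constant.
/c/ is a voiceless palatal stop. The following trigger /b/ is bilabial, so /c/ must become bilabial as well.
Changing only its place to bilabial gives [p] — the voiceless bilabial stop.

[ɣʊʒopbʊ]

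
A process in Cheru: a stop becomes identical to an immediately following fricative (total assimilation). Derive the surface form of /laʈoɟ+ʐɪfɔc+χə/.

[laʈoʐʐɪfɔχχə]

/ɟ/ is the segment targeted by the rule; it sits immediately before /ʐ/, so it assimilates completely and surfaces as [ʐ].
At the second juncture, /c/ likewise becomes [χ] adjacent to /χ/.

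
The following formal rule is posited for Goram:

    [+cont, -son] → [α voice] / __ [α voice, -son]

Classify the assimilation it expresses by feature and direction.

regressive voicing assimilation

The rule copies [voice] from the environment onto the target, so the assimilating feature is voicing.
The conditioning segment sits to the right of the focus bar, meaning the trigger follows the segment that changes — regressive assimilation.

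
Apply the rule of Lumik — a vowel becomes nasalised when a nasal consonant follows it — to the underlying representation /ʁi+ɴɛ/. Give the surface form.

[ʁĩɴɛ]

The vowel /i/ is adjacent to the following nasal /ɴ/, so it acquires [+nasal] and surfaces as [ĩ].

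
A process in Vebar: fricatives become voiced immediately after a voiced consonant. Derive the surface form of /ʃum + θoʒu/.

/θ/ is a voiceless dental fricative. The preceding trigger /m/ is voiced, so /θ/ must become voiced as well.
Changing only its voicing to voiced gives [ð] — the voiced dental fricative.

[ʃumðoʒu]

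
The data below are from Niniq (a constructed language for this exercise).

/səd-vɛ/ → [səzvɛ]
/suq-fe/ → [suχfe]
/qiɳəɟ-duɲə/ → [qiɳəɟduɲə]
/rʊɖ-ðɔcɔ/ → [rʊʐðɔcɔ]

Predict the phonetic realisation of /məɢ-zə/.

[məʁzə]

The data show regressive manner assimilation: /d/ → [z] before /v/; /q/ → [χ] before /f/; /ɖ/ → [ʐ] before /ð/. In each pair only manner changes, matching the following consonant, while place and voice stay constant.
Nothing changes in [qiɳəɟduɲə]: there the adjacent consonants already agree in manner (/ɟ/ and /d/ are both stops), so this form is consistent with the same rule.
/ɢ/ is a voiced uvular stop. The following trigger /z/ is a fricative, so /ɢ/ must become a fricative as well.
The voiced uvular fricative is [ʁ], so /ɢ/ → [ʁ].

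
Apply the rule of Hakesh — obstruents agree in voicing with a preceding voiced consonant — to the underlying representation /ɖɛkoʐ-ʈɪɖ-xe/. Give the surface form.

[ɖɛkoʐɖɪɖɣe]

The rule targets /ʈ/ (voiceless retroflex stop), which sits after the trigger /ʐ/ (voiced).
Changing only its voicing to voiced gives [ɖ] — the voiced retroflex stop.
The same rule applies at the second boundary: /x/ → [ɣ] next to /ɖ/.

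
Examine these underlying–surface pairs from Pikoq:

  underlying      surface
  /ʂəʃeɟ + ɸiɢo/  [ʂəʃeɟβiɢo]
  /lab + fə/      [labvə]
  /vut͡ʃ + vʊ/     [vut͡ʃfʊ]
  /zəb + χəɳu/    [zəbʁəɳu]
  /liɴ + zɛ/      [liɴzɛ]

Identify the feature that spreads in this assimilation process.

voicing

Comparing underlying and surface forms, /ɸ/ → [β] is the alternation; the neighbouring /ɟ/ is constant.
The change voiceless → voiced matches the voicing of the preceding /ɟ/, identifying this as voicing assimilation.
Checking the remaining alternations: /f/ → [v] after /b/ (voiceless → voiced, matching voiced); /v/ → [f] after /t͡ʃ/ (voiced → voiceless, matching voiceless); /χ/ → [ʁ] after /b/ (voiceless → voiced, matching voiced) — only voicing changes, and always toward the preceding segment.
No alternation appears in [liɴzɛ]: there the adjacent consonants already agree in voicing (/z/ and /ɴ/ are both voiced), so this form is consistent with the same rule.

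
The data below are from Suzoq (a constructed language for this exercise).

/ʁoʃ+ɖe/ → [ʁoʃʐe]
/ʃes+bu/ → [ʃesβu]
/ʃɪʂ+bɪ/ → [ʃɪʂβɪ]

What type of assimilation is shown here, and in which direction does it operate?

progressive manner assimilation

The segment that alternates is /ɖ/, which surfaces as [ʐ] when adjacent to /ʃ/.
/ɖ/ is a stop while /ʃ/ is a fricative; the output [ʐ] is a fricative, matching the trigger — so the feature that spreads is manner.
Place and voice are unchanged, so the assimilation is partial, not total.
Checking the remaining alternations: /b/ → [β] after /s/ (stop → fricative, matching a fricative); /b/ → [β] after /ʂ/ (stop → fricative, matching a fricative) — only manner changes, and always toward the preceding segment.
Since the segment that changes follows the conditioning segment, the assimilation is progressive.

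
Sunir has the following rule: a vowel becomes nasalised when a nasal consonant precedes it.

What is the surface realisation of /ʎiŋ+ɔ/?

[ʎiŋɔ̃]

/ɔ/ sits next to the nasal /ŋ/ and is therefore nasalised to [ɔ̃].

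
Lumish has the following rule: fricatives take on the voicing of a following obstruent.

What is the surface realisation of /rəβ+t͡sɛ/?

[rəɸt͡sɛ]

/β/ is a voiced bilabial fricative. The following trigger /t͡s/ is voiceless, so /β/ must become voiceless as well.
A voiceless bilabial fricative is [ɸ], so the surface segment is [ɸ].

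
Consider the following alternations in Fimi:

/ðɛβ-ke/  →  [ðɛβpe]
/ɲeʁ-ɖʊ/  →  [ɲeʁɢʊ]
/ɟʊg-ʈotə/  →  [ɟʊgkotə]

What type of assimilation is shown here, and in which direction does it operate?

Comparing underlying and surface forms, /k/ → [p] is the alternation; the neighbouring /β/ is constant.
/k/ is velar while /β/ is bilabial; the output [p] is bilabial, matching the trigger — so the feature that spreads is place.
Manner and voice are unchanged, so the assimilation is partial, not total.
The other alternating forms pattern the same way: /ɖ/ → [ɢ] after /ʁ/ (retroflex → uvular, matching uvular); /ʈ/ → [k] after /g/ (retroflex → velar, matching velar) — only place changes, and always toward the preceding segment.
Since the segment that changes follows the conditioning segment, the assimilation is progressive.

progressive place assimilation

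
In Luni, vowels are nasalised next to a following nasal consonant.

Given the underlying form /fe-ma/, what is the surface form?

/e/ sits next to the nasal /m/ and is therefore nasalised to [ẽ].

[fẽma]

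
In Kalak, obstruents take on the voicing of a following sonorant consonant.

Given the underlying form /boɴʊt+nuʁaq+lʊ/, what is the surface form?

/t/ is a voiceless alveolar stop. The following trigger /n/ is voiced, so /t/ must become voiced as well.
Changing only its voicing to voiced gives [d] — the voiced alveolar stop.
At the second juncture, /q/ likewise becomes [ɢ] adjacent to /l/.

[boɴʊdnuʁaɢlʊ]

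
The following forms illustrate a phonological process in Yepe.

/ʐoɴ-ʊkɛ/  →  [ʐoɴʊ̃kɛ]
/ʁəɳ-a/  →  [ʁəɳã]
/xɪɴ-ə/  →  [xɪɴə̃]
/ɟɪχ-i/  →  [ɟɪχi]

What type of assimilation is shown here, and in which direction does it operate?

The vowel /ʊ/ surfaces as nasalised [ʊ̃] next to the preceding nasal /ɴ/ — it has acquired the [+nasal] feature of its neighbour.
Likewise in the remaining data: /a/ → [ã] after /ɳ/; /ə/ → [ə̃] after /ɴ/ — each time a vowel is nasalised next to a preceding nasal.
No change occurs in [ɟɪχi] because the vowel at the boundary is adjacent to an oral consonant, not a nasal (/i/ next to /χ/).
Because the conditioning nasal is to the left of the vowel that changes, the process is progressive (perseverative).

progressive nasality assimilation (vowel nasalisation)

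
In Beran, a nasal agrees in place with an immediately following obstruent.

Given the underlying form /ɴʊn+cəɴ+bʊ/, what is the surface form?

[ɴʊɲcəmbʊ]

/n/ is a voiced alveolar nasal. The following trigger /c/ is palatal, so /n/ must become palatal as well.
A voiced palatal nasal is [ɲ], so the surface segment is [ɲ].
The same rule applies at the second boundary: /ɴ/ → [m] next to /b/.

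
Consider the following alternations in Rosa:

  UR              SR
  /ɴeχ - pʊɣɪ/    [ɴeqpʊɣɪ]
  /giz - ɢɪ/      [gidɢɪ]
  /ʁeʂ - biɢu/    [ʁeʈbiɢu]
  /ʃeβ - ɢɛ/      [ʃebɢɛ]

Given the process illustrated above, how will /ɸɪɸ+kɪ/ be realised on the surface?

[ɸɪpkɪ]

The data show regressive manner assimilation: /χ/ → [q] before /p/; /z/ → [d] before /ɢ/; /ʂ/ → [ʈ] before /b/; /β/ → [b] before /ɢ/. In each pair only manner changes, matching the following consonant, while place and voice stay constant.
/ɸ/ is a voiceless bilabial fricative. The following trigger /k/ is a stop, so /ɸ/ must become a stop as well.
The voiceless bilabial stop is [p], so /ɸ/ → [p].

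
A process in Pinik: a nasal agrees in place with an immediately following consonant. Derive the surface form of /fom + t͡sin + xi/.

[font͡siŋxi]

/m/ is a voiced bilabial nasal. The following trigger /t͡s/ is alveolar, so /m/ must become alveolar as well.
A voiced alveolar nasal is [n], so the surface segment is [n].
The same rule applies at the second boundary: /n/ → [ŋ] next to /x/.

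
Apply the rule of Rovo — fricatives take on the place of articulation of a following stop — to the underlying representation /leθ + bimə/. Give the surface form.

[leɸbimə]

The rule targets /θ/ (voiceless dental fricative), which sits before the trigger /b/ (bilabial).
The voiceless bilabial fricative is [ɸ], so /θ/ → [ɸ].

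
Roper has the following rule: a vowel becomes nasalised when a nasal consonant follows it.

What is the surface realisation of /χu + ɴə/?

[χũɴə]

The vowel /u/ is adjacent to the following nasal /ɴ/, so it acquires [+nasal] and surfaces as [ũ].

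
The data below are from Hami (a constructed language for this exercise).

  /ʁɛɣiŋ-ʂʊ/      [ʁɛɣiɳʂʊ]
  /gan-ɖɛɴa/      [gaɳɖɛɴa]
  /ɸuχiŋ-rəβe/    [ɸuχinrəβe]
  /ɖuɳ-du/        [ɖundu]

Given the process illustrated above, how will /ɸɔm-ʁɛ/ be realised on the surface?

The data show regressive place assimilation: /ŋ/ → [ɳ] before /ʂ/; /n/ → [ɳ] before /ɖ/; /ŋ/ → [n] before /r/; /ɳ/ → [n] before /d/. In each pair only place changes, matching the following consonant, while manner and voice stay constant.
The rule targets /m/ (voiced bilabial nasal), which sits before the trigger /ʁ/ (uvular).
Changing only its place to uvular gives [ɴ] — the voiced uvular nasal.

[ɸɔɴʁɛ]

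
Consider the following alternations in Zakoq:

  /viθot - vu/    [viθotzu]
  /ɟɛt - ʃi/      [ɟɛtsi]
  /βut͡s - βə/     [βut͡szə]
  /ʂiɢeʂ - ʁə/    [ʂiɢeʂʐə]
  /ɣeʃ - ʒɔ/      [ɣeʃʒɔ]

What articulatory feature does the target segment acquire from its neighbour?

The segment that alternates is /v/, which surfaces as [z] when adjacent to /t/.
The change labiodental → alveolar matches the place of the preceding /t/, identifying this as place assimilation.
Checking the remaining alternations: /ʃ/ → [s] after /t/ (postalveolar → alveolar, matching alveolar); /β/ → [z] after /t͡s/ (bilabial → alveolar, matching alveolar); /ʁ/ → [ʐ] after /ʂ/ (uvular → retroflex, matching retroflex) — only place changes, and always toward the preceding segment.
Nothing changes in [ɣeʃʒɔ]: there the adjacent consonants already agree in place (/ʒ/ and /ʃ/ are both postalveolar), so this form is consistent with the same rule.

place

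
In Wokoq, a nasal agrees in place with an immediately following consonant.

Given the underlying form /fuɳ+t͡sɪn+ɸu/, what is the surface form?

/ɳ/ is a voiced retroflex nasal. The following trigger /t͡s/ is alveolar, so /ɳ/ must become alveolar as well.
A voiced alveolar nasal is [n], so the surface segment is [n].
At the second juncture, /n/ likewise becomes [m] adjacent to /ɸ/.

[funt͡sɪmɸu]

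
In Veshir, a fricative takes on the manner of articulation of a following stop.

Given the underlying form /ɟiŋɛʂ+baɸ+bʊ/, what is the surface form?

/ʂ/ is a voiceless retroflex fricative. The following trigger /b/ is a stop, so /ʂ/ must become a stop as well.
A voiceless retroflex stop is [ʈ], so the surface segment is [ʈ].
At the second juncture, /ɸ/ likewise becomes [p] adjacent to /b/.

[ɟiŋɛʈbapbʊ]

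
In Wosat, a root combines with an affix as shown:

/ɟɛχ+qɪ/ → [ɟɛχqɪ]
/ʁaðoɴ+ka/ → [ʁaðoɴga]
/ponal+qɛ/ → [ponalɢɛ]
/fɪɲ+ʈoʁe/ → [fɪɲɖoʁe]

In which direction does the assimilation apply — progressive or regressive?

progressive

Underlying /k/ is realised as [g] next to /ɴ/; /ɴ/ itself does not change.
The change voiceless → voiced matches the voicing of the preceding /ɴ/, identifying this as voicing assimilation.
Checking the remaining alternations: /q/ → [ɢ] after /l/ (voiceless → voiced, matching voiced); /ʈ/ → [ɖ] after /ɲ/ (voiceless → voiced, matching voiced) — only voicing changes, and always toward the preceding segment.
No alternation appears in [ɟɛχqɪ]: there the adjacent consonants already agree in voicing (/q/ and /χ/ are both voiceless), so this form is consistent with the same rule.
The trigger is the preceding segment, so the direction is progressive (perseverative).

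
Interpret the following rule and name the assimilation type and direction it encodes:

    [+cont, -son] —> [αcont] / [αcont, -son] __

The rule copies [cont] (continuancy) from the environment onto the target fricatives; since [±cont] encodes the stop/fricative manner contrast, the assimilating dimension is manner.
Since the environment is written before the underscore, the trigger precedes the target; the direction is progressive.

progressive manner assimilation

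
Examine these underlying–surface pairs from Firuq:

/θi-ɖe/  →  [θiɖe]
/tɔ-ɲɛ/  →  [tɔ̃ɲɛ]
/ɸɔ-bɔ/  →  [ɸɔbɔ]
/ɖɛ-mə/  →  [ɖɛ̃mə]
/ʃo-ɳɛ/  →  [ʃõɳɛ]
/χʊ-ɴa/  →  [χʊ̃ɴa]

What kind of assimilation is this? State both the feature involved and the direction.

regressive nasality assimilation (vowel nasalisation)

The vowel /ɔ/ surfaces as nasalised [ɔ̃] next to the following nasal /ɲ/ — it has acquired the [+nasal] feature of its neighbour.
The other forms show the same pattern: /ɛ/ → [ɛ̃] before /m/; /o/ → [õ] before /ɳ/; /ʊ/ → [ʊ̃] before /ɴ/ — each time a vowel is nasalised next to a following nasal.
No change occurs in [θiɖe], [ɸɔbɔ] because the vowel at the boundary is adjacent to an oral consonant, not a nasal (/i/ next to /ɖ/; /ɔ/ next to /b/).
Because the conditioning nasal is to the right of the vowel that changes, the process is regressive (anticipatory).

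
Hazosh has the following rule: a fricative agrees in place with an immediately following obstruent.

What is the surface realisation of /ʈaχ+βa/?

[ʈaɸβa]

/χ/ is a voiceless uvular fricative. The following trigger /β/ is bilabial, so /χ/ must become bilabial as well.
A voiceless bilabial fricative is [ɸ], so the surface segment is [ɸ].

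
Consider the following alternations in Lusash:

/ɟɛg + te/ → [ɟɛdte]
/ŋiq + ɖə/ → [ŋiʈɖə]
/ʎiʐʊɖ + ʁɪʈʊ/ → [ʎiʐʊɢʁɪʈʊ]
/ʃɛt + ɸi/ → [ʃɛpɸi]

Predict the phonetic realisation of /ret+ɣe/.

The data show regressive place assimilation: /g/ → [d] before /t/; /q/ → [ʈ] before /ɖ/; /ɖ/ → [ɢ] before /ʁ/; /t/ → [p] before /ɸ/. In each pair only place changes, matching the following consonant, while manner and voice stay constant.
/t/ is a voiceless alveolar stop. The following trigger /ɣ/ is velar, so /t/ must become velar as well.
The voiceless velar stop is [k], so /t/ → [k].

[rekɣe]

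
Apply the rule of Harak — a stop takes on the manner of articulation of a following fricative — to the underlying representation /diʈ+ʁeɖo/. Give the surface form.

The rule targets /ʈ/ (voiceless retroflex stop), which sits before the trigger /ʁ/ (fricative).
A voiceless retroflex fricative is [ʂ], so the surface segment is [ʂ].

[diʂʁeɖo]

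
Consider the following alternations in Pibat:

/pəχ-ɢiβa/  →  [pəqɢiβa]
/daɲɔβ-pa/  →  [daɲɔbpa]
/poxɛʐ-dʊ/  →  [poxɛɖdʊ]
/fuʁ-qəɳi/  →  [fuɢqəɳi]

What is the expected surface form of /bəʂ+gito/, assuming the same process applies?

[bəʈgito]

The data show regressive manner assimilation: /χ/ → [q] before /ɢ/; /β/ → [b] before /p/; /ʐ/ → [ɖ] before /d/; /ʁ/ → [ɢ] before /q/. In each pair only manner changes, matching the following consonant, while place and voice stay constant.
The rule targets /ʂ/ (voiceless retroflex fricative), which sits before the trigger /g/ (stop).
Changing only its manner to stop gives [ʈ] — the voiceless retroflex stop.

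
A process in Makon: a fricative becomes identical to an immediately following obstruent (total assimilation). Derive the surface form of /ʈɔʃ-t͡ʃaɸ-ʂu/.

[ʈɔt͡ʃt͡ʃaʂʂu]

/ʃ/ is the segment targeted by the rule; it sits immediately before /t͡ʃ/, so it assimilates completely and surfaces as [t͡ʃ].
At the second juncture, /ɸ/ likewise becomes [ʂ] adjacent to /ʂ/.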